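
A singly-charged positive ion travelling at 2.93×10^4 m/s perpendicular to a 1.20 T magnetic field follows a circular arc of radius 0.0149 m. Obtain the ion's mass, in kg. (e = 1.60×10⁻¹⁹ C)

m ≈ 9.76×10^-26 kg

qvB = mv²/r ⇒ m = qBr/v.
m = (1×1.60×10^-19)(1.20)(0.0149) / (2.93×10^4) = 9.76×10^-26 kg.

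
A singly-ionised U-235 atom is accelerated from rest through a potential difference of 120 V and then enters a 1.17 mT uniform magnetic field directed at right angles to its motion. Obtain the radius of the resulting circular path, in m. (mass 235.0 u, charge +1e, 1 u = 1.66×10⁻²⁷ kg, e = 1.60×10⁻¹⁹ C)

The kinetic energy gained is K = qV = (1×1.60×10^-19)(120) = 1.92×10^-17 J.
v = √(2K/m) = 9920 m/s.
r = mv/(qB) = (3.90×10^-25)(9920) / [(1×1.60×10^-19)(1.17×10^-3)] = 20.7 m.

r ≈ 20.7 m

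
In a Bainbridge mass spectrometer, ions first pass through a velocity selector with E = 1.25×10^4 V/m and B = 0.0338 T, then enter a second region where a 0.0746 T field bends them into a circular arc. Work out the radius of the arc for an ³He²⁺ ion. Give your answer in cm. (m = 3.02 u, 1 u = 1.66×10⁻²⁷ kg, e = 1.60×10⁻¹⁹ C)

The selector passes v = E/B = 1.25×10^4/0.0338 = 3.70×10^5 m/s.
In the deflection region, r = mv/(qB₂) = (5.01×10^-27)(3.70×10^5) / [(2×1.60×10^-19)(0.0746)] = 0.0777 m.

r ≈ 7.77 cm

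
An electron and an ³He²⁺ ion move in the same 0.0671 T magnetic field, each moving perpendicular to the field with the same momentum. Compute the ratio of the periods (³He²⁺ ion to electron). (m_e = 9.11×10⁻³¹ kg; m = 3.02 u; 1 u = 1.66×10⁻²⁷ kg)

T = 2πm/(qB) is independent of speed, so T₂/T₁ = (m₂/q₂)/(m₁/q₁).
T_{³He²⁺ ion}/T_{electron} = (5.01×10^-27/2e) / (9.11×10^-31/1e) = 2750.

ratio ≈ 2750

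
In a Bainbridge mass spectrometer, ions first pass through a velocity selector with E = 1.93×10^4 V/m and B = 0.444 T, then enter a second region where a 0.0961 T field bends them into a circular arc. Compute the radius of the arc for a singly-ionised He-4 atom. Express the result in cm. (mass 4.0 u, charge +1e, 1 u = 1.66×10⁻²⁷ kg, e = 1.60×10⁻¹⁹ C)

The selector passes v = E/B = 1.93×10^4/0.444 = 4.35×10^4 m/s.
In the deflection region, r = mv/(qB₂) = (6.64×10^-27)(4.35×10^4) / [(1×1.60×10^-19)(0.0961)] = 0.0188 m.

r ≈ 1.88 cm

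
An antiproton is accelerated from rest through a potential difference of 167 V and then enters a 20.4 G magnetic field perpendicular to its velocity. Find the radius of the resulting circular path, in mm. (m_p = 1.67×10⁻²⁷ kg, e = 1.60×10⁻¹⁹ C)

r ≈ 915 mm

The kinetic energy gained is K = qV = (1×1.60×10^-19)(167) = 2.67×10^-17 J.
v = √(2K/m) = 1.79×10^5 m/s.
r = mv/(qB) = (1.67×10^-27)(1.79×10^5) / [(1×1.60×10^-19)(2.04×10^-3)] = 0.915 m.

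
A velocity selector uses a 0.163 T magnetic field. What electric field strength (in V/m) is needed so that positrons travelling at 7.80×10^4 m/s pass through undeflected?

qE = qvB ⇒ E = vB = (7.80×10^4)(0.163) = 1.27×10^4 V/m.

E ≈ 1.27×10^4 V/m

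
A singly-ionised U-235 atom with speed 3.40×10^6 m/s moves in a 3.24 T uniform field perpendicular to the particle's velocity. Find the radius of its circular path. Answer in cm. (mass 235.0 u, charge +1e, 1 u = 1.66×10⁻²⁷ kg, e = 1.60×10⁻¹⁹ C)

r ≈ 256 cm

The magnetic force provides the centripetal force: qvB = mv²/r, so r = mv/(qB).
r = (3.90×10^-25 kg)(3.40×10^6 m/s) / [(1×1.60×10^-19 C)(3.24 T)] = 2.56 m.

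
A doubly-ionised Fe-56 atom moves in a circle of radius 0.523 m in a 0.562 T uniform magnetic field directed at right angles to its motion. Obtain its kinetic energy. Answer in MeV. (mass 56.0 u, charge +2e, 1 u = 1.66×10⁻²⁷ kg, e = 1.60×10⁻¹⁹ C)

K ≈ 0.297 MeV

v = qBr/m = (2×1.60×10^-19)(0.562)(0.523) / (9.30×10^-26) = 1.01×10^6 m/s.
K = ½mv² = 0.5·(9.30×10^-26)·(1.01×10^6)² = 4.76×10^-14 J = 0.297 MeV.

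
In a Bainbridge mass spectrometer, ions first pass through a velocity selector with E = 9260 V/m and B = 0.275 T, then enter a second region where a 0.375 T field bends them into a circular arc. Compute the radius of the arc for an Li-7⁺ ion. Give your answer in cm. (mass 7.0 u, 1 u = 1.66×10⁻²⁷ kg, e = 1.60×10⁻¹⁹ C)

r ≈ 0.652 cm

The selector passes v = E/B = 9260/0.275 = 3.37×10^4 m/s.
In the deflection region, r = mv/(qB₂) = (1.16×10^-26)(3.37×10^4) / [(1×1.60×10^-19)(0.375)] = 6.52×10^-3 m.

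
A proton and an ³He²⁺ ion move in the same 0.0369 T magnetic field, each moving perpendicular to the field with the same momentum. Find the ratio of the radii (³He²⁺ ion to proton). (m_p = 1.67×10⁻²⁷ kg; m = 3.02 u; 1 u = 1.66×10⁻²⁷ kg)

r = p/(qB) ⇒ at equal p, r ∝ 1/q.
r_{³He²⁺ ion}/r_{proton} = 0.500.

ratio ≈ 0.500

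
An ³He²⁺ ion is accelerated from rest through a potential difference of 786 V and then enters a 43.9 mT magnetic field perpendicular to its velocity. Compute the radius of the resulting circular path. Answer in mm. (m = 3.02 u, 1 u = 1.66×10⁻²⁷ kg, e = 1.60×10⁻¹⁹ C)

r ≈ 113 mm

The kinetic energy gained is K = qV = (2×1.60×10^-19)(786) = 2.52×10^-16 J.
v = √(2K/m) = 3.17×10^5 m/s.
r = mv/(qB) = (5.01×10^-27)(3.17×10^5) / [(2×1.60×10^-19)(0.0439)] = 0.113 m.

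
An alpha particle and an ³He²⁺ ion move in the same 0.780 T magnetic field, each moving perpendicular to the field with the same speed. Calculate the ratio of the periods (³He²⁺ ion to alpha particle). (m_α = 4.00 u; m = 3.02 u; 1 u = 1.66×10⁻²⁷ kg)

T = 2πm/(qB) is independent of speed, so T₂/T₁ = (m₂/q₂)/(m₁/q₁).
T_{³He²⁺ ion}/T_{alpha particle} = (5.01×10^-27/2e) / (6.64×10^-27/2e) = 0.755.

ratio ≈ 0.755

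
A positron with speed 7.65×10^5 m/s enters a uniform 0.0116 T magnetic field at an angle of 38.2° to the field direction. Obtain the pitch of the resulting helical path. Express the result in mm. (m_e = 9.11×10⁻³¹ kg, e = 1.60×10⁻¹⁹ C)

The velocity component along B is v∥ = v cos38.2° = 6.01×10^5 m/s.
The cyclotron period T = 2πm/(qB) = 3.08×10^-9 s is set by m, q, B alone.
Pitch = v∥·T = (6.01×10^5)(3.08×10^-9) = 1.85×10^-3 m.

pitch ≈ 1.85 mm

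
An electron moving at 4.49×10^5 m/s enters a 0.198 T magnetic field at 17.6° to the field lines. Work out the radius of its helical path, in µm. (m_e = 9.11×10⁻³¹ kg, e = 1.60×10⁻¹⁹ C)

Only the perpendicular component v⊥ = v sin17.6° = 1.36×10^5 m/s is bent by the field.
r = m v⊥ /(qB) = (9.11×10^-31)(1.36×10^5) / [(1×1.60×10^-19)(0.198)] = 3.90×10^-6 m.

r ≈ 3.90 µm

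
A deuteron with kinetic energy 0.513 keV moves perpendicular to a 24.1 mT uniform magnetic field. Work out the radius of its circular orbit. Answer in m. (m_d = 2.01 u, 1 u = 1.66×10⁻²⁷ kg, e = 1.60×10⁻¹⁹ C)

r ≈ 0.192 m

Convert the energy: K = 0.513 keV = 8.21×10^-17 J.
v = √(2K/m) = √(2·8.21×10^-17/3.34×10^-27) = 2.22×10^5 m/s.
r = mv/(qB) = (3.34×10^-27)(2.22×10^5) / [(1×1.60×10^-19)(0.0241)] = 0.192 m.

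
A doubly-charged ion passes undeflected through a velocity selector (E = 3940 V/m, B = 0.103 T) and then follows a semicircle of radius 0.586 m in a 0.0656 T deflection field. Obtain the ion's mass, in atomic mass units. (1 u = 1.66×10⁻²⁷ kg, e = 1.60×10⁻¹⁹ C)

v = E/B₁ = 3.83×10^4 m/s.
From r = mv/(qB₂), m = qB₂r/v = (2×1.60×10^-19)(0.0656)(0.586) / (3.83×10^4) = 3.22×10^-25 kg.
In atomic mass units: m = 3.22×10^-25 / 1.66×10^-27 = 194 u.

m ≈ 194 u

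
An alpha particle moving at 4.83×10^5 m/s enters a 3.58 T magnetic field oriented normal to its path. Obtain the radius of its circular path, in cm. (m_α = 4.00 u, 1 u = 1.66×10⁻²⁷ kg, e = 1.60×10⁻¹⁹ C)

r ≈ 0.280 cm

The magnetic force provides the centripetal force: qvB = mv²/r, so r = mv/(qB).
r = (6.64×10^-27 kg)(4.83×10^5 m/s) / [(2×1.60×10^-19 C)(3.58 T)] = 2.80×10^-3 m.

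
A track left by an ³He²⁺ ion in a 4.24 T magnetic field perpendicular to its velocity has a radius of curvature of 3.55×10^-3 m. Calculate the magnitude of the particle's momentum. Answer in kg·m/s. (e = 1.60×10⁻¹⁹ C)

Since qvB = mv²/r, the momentum p = mv = qBr.
p = (2×1.60×10^-19)(4.24)(3.55×10^-3) = 4.82×10^-21 kg·m/s.

p ≈ 4.82×10^-21 kg·m/s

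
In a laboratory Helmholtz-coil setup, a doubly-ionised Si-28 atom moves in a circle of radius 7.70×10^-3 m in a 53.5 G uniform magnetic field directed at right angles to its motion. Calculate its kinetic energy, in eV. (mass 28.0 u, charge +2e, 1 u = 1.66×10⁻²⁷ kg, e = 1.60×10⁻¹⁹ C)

K ≈ 0.0117 eV

v = qBr/m = (2×1.60×10^-19)(5.35×10^-3)(7.70×10^-3) / (4.65×10^-26) = 284 m/s.
K = ½mv² = 0.5·(4.65×10^-26)·(284)² = 1.87×10^-21 J = 0.0117 eV.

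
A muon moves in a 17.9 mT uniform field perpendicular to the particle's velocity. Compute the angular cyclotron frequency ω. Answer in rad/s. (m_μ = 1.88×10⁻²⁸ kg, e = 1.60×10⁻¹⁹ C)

ω ≈ 1.52×10^7 rad/s

ω = qB/m = (1×1.60×10^-19)(0.0179) / (1.88×10^-28) = 1.52×10^7 rad/s.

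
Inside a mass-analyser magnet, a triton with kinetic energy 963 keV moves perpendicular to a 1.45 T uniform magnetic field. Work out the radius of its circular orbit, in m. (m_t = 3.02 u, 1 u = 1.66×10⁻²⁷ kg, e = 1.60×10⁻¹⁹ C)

Convert the energy: K = 963 keV = 1.54×10^-13 J.
v = √(2K/m) = √(2·1.54×10^-13/5.01×10^-27) = 7.84×10^6 m/s.
r = mv/(qB) = (5.01×10^-27)(7.84×10^6) / [(1×1.60×10^-19)(1.45)] = 0.169 m.

r ≈ 0.169 m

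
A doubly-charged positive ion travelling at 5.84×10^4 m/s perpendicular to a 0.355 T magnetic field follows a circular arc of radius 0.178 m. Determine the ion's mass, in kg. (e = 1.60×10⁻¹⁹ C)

m ≈ 3.46×10^-25 kg

qvB = mv²/r ⇒ m = qBr/v.
m = (2×1.60×10^-19)(0.355)(0.178) / (5.84×10^4) = 3.46×10^-25 kg.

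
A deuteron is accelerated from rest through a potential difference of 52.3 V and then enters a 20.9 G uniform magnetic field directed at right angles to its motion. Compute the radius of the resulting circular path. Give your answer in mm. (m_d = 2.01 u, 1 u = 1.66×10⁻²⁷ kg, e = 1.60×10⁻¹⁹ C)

r ≈ 707 mm

The kinetic energy gained is K = qV = (1×1.60×10^-19)(52.3) = 8.37×10^-18 J.
v = √(2K/m) = 7.08×10^4 m/s.
r = mv/(qB) = (3.34×10^-27)(7.08×10^4) / [(1×1.60×10^-19)(2.09×10^-3)] = 0.707 m.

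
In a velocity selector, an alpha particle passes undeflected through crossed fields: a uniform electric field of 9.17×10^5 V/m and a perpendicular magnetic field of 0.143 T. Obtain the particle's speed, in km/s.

v ≈ 6410 km/s

For zero net force, qE = qvB, so v = E/B.
v = (9.17×10^5) / (0.143) = 6.41×10^6 m/s.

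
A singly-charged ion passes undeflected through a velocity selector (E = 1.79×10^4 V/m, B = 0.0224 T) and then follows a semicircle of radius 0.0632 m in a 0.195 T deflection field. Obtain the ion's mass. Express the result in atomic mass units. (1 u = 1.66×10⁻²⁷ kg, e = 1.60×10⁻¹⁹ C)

v = E/B₁ = 7.99×10^5 m/s.
From r = mv/(qB₂), m = qB₂r/v = (1×1.60×10^-19)(0.195)(0.0632) / (7.99×10^5) = 2.47×10^-27 kg.
In atomic mass units: m = 2.47×10^-27 / 1.66×10^-27 = 1.49 u.

m ≈ 1.49 u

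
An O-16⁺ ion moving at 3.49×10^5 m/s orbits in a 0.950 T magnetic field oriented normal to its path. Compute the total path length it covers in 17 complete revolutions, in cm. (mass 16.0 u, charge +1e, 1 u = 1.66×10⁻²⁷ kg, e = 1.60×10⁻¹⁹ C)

L ≈ 651 cm

r = mv/(qB) = 0.0610 m, so one revolution covers 2πr = 0.383 m.
In 17 revolutions: L = 17·2πr = 6.51 m.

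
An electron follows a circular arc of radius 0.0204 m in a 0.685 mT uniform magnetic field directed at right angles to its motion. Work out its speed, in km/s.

v ≈ 2450 km/s

From qvB = mv²/r, v = qBr/m.
v = (1×1.60×10^-19)(6.85×10^-4)(0.0204) / (9.11×10^-31) = 2.45×10^6 m/s.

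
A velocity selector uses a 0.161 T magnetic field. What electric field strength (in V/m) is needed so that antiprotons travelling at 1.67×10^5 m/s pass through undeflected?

E ≈ 2.69×10^4 V/m

qE = qvB ⇒ E = vB = (1.67×10^5)(0.161) = 2.69×10^4 V/m.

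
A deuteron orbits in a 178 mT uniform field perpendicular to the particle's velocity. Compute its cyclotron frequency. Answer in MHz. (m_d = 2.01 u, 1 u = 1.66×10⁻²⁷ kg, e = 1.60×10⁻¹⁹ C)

f = qB/(2πm) = (1×1.60×10^-19)(0.178) / [2π(3.34×10^-27)] = 1.36×10^6 Hz.

f ≈ 1.36 MHz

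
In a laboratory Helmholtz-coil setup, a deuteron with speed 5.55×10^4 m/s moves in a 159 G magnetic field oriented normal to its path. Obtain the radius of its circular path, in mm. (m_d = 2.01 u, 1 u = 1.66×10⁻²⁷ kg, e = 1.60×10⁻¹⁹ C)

r ≈ 72.8 mm

The magnetic force provides the centripetal force: qvB = mv²/r, so r = mv/(qB).
r = (3.34×10^-27 kg)(5.55×10^4 m/s) / [(1×1.60×10^-19 C)(0.0159 T)] = 0.0728 m.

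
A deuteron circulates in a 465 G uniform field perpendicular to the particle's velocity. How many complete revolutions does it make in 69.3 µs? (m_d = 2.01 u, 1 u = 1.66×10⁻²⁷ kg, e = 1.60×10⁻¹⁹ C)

N = 24

T = 2πm/(qB) = 2π(3.3366×10^-27) / [(1×1.60×10^-19)(0.0465)] = 2.8178×10^-6 s.
N = t/T = 6.93×10^-5 / 2.8178×10^-6 ≈ 24.59, so 24 complete revolutions.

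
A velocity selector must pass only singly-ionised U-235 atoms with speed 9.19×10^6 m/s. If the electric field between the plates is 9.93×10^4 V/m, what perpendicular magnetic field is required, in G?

qE = qvB ⇒ B = E/v = (9.93×10^4) / (9.19×10^6) = 0.0108 T.

B ≈ 108 G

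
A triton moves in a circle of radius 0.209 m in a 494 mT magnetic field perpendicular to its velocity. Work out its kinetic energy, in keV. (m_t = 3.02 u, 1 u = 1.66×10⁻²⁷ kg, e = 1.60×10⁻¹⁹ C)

K ≈ 170 keV

v = qBr/m = (1×1.60×10^-19)(0.494)(0.209) / (5.01×10^-27) = 3.30×10^6 m/s.
K = ½mv² = 0.5·(5.01×10^-27)·(3.30×10^6)² = 2.72×10^-14 J = 170 keV.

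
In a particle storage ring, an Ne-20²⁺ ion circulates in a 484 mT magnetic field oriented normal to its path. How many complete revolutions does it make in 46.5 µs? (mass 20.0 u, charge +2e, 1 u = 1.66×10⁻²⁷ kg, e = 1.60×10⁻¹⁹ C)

T = 2πm/(qB) = 2π(3.32×10^-26) / [(2×1.60×10^-19)(0.484)] = 1.3469×10^-6 s.
N = t/T = 4.65×10^-5 / 1.3469×10^-6 ≈ 34.52, so 34 complete revolutions.

N = 34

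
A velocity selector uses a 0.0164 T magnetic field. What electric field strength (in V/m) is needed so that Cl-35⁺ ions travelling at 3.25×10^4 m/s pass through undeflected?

E ≈ 533 V/m

qE = qvB ⇒ E = vB = (3.25×10^4)(0.0164) = 533 V/m.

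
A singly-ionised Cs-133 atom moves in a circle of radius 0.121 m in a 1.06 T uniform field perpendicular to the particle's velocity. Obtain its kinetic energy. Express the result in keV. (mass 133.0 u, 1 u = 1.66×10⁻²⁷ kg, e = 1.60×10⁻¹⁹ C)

v = qBr/m = (1×1.60×10^-19)(1.06)(0.121) / (2.21×10^-25) = 9.30×10^4 m/s.
K = ½mv² = 0.5·(2.21×10^-25)·(9.30×10^4)² = 9.54×10^-16 J = 5.96 keV.

K ≈ 5.96 keV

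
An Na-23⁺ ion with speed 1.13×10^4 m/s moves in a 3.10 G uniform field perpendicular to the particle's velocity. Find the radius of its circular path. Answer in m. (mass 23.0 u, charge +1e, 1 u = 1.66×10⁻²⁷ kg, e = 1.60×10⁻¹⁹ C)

The magnetic force provides the centripetal force: qvB = mv²/r, so r = mv/(qB).
r = (3.82×10^-26 kg)(1.13×10^4 m/s) / [(1×1.60×10^-19 C)(3.10×10^-4 T)] = 8.70 m.

r ≈ 8.70 m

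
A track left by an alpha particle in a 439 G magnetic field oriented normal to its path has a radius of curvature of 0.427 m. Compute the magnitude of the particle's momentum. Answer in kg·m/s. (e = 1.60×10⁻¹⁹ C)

Since qvB = mv²/r, the momentum p = mv = qBr.
p = (2×1.60×10^-19)(0.0439)(0.427) = 6.00×10^-21 kg·m/s.

p ≈ 6.00×10^-21 kg·m/s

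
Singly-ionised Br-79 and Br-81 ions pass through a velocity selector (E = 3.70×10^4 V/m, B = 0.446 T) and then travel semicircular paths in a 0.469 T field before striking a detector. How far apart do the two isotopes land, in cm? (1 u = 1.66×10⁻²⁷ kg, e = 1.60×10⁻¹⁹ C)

Δd ≈ 0.734 cm

Both emerge at v = E/B₁ = 8.30×10^4 m/s.
r = mv/(qB₂), so r₁ = 0.14498 m and r₂ = 0.14865 m, giving Δr = 3.67×10^-3 m.
After a semicircle each ion lands a diameter 2r from the entry slit, so the separation is 2Δr = 7.34×10^-3 m.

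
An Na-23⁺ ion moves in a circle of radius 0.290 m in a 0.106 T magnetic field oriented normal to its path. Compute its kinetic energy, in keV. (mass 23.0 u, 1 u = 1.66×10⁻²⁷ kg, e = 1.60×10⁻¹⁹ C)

K ≈ 1.98 keV

v = qBr/m = (1×1.60×10^-19)(0.106)(0.290) / (3.82×10^-26) = 1.29×10^5 m/s.
K = ½mv² = 0.5·(3.82×10^-26)·(1.29×10^5)² = 3.17×10^-16 J = 1.98 keV.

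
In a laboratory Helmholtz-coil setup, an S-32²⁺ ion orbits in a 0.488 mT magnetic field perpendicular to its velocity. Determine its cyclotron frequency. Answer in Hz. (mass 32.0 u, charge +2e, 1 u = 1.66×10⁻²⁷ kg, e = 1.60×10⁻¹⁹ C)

f ≈ 468 Hz

f = qB/(2πm) = (2×1.60×10^-19)(4.88×10^-4) / [2π(5.31×10^-26)] = 468 Hz.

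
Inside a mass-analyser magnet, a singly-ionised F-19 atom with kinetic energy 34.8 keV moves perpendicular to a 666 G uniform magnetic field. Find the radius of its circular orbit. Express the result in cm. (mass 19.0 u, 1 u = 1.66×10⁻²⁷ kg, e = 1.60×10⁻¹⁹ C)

Convert the energy: K = 34.8 keV = 5.57×10^-15 J.
v = √(2K/m) = √(2·5.57×10^-15/3.15×10^-26) = 5.94×10^5 m/s.
r = mv/(qB) = (3.15×10^-26)(5.94×10^5) / [(1×1.60×10^-19)(0.0666)] = 1.76 m.

r ≈ 176 cm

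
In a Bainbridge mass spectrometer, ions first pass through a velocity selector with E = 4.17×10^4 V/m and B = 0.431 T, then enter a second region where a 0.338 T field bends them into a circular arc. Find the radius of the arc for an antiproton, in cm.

The selector passes v = E/B = 4.17×10^4/0.431 = 9.68×10^4 m/s.
In the deflection region, r = mv/(qB₂) = (1.67×10^-27)(9.68×10^4) / [(1×1.60×10^-19)(0.338)] = 2.99×10^-3 m.

r ≈ 0.299 cm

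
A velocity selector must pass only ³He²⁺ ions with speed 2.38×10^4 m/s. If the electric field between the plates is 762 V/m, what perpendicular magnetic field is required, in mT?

B ≈ 32.0 mT

qE = qvB ⇒ B = E/v = (762) / (2.38×10^4) = 0.0320 T.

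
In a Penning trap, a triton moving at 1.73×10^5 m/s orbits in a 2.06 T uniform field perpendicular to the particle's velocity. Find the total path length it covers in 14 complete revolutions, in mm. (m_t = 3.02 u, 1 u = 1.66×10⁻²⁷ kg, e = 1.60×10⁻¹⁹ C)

r = mv/(qB) = 2.63×10^-3 m, so one revolution covers 2πr = 0.0165 m.
In 14 revolutions: L = 14·2πr = 0.231 m.

L ≈ 231 mm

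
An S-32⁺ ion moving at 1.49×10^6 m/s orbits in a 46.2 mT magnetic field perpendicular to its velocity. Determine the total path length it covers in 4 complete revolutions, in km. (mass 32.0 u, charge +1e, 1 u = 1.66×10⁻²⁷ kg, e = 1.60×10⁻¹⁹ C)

L ≈ 0.269 km

r = mv/(qB) = 10.7 m, so one revolution covers 2πr = 67.3 m.
In 4 revolutions: L = 4·2πr = 269 m.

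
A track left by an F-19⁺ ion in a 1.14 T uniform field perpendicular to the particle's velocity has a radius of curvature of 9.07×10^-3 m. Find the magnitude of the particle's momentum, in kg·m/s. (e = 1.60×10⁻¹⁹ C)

p ≈ 1.65×10^-21 kg·m/s

Since qvB = mv²/r, the momentum p = mv = qBr.
p = (1×1.60×10^-19)(1.14)(9.07×10^-3) = 1.65×10^-21 kg·m/s.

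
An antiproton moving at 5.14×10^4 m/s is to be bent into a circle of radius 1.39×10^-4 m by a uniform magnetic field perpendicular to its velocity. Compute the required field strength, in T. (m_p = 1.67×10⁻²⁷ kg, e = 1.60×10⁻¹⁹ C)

B ≈ 3.86 T

qvB = mv²/r gives B = mv/(qr).
B = (1.67×10^-27)(5.14×10^4) / [(1×1.60×10^-19)(1.39×10^-4)] = 3.86 T.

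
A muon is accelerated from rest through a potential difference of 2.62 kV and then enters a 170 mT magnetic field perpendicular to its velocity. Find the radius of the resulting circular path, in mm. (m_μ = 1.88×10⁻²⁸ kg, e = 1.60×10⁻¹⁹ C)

The kinetic energy gained is K = qV = (1×1.60×10^-19)(2620) = 4.19×10^-16 J.
v = √(2K/m) = 2.11×10^6 m/s.
r = mv/(qB) = (1.88×10^-28)(2.11×10^6) / [(1×1.60×10^-19)(0.170)] = 0.0146 m.

r ≈ 14.6 mm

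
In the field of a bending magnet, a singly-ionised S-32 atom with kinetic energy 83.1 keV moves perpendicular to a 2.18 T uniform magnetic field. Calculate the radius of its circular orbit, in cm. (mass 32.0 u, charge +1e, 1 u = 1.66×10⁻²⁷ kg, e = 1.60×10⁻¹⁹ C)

Convert the energy: K = 83.1 keV = 1.33×10^-14 J.
v = √(2K/m) = √(2·1.33×10^-14/5.31×10^-26) = 7.08×10^5 m/s.
r = mv/(qB) = (5.31×10^-26)(7.08×10^5) / [(1×1.60×10^-19)(2.18)] = 0.108 m.

r ≈ 10.8 cm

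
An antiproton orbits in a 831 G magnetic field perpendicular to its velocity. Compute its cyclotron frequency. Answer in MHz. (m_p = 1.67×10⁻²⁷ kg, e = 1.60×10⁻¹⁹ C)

f = qB/(2πm) = (1×1.60×10^-19)(0.0831) / [2π(1.67×10^-27)] = 1.27×10^6 Hz.

f ≈ 1.27 MHz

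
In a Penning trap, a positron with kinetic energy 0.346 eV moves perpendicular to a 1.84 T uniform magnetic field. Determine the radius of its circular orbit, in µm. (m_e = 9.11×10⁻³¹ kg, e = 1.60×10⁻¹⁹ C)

r ≈ 1.08 µm

Convert the energy: K = 0.346 eV = 5.54×10^-20 J.
v = √(2K/m) = √(2·5.54×10^-20/9.11×10^-31) = 3.49×10^5 m/s.
r = mv/(qB) = (9.11×10^-31)(3.49×10^5) / [(1×1.60×10^-19)(1.84)] = 1.08×10^-6 m.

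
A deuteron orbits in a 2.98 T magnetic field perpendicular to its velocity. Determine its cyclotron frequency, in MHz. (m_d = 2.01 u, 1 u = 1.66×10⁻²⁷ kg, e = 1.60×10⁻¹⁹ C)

f ≈ 22.7 MHz

f = qB/(2πm) = (1×1.60×10^-19)(2.98) / [2π(3.34×10^-27)] = 2.27×10^7 Hz.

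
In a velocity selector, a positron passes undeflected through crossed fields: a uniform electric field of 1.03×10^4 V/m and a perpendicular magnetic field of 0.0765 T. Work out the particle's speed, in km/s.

v ≈ 135 km/s

For zero net force, qE = qvB, so v = E/B.
v = (1.03×10^4) / (0.0765) = 1.35×10^5 m/s.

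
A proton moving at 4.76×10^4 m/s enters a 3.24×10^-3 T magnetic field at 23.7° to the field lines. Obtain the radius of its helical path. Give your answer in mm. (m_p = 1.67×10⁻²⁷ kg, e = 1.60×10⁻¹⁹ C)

r ≈ 61.6 mm

Only the perpendicular component v⊥ = v sin23.7° = 1.91×10^4 m/s is bent by the field.
r = m v⊥ /(qB) = (1.67×10^-27)(1.91×10^4) / [(1×1.60×10^-19)(3.24×10^-3)] = 0.0616 m.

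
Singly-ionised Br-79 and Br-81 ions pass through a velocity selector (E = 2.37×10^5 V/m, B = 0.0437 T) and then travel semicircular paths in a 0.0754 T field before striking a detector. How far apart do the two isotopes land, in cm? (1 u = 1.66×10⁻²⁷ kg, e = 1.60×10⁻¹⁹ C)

Δd ≈ 298 cm

Both emerge at v = E/B₁ = 5.42×10^6 m/s.
r = mv/(qB₂), so r₁ = 58.95 m and r₂ = 60.45 m, giving Δr = 1.49 m.
After a semicircle each ion lands a diameter 2r from the entry slit, so the separation is 2Δr = 2.98 m.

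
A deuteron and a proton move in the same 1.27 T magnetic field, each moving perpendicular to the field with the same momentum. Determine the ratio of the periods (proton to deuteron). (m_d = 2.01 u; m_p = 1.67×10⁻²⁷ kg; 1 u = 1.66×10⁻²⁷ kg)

ratio ≈ 0.501

T = 2πm/(qB) is independent of speed, so T₂/T₁ = (m₂/q₂)/(m₁/q₁).
T_{proton}/T_{deuteron} = (1.67×10^-27/1e) / (3.34×10^-27/1e) = 0.501.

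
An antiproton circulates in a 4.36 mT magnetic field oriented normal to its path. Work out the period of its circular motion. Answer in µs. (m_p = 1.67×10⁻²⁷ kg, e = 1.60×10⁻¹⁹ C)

T ≈ 15.0 µs

The cyclotron period is independent of speed: T = 2πm/(qB).
T = 2π(1.67×10^-27) / [(1×1.60×10^-19)(4.36×10^-3)] = 1.50×10^-5 s.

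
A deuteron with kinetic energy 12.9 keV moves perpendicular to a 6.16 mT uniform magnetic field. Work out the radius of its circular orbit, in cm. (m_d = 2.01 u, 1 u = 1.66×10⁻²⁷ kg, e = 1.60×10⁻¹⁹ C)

Convert the energy: K = 12.9 keV = 2.06×10^-15 J.
v = √(2K/m) = √(2·2.06×10^-15/3.34×10^-27) = 1.11×10^6 m/s.
r = mv/(qB) = (3.34×10^-27)(1.11×10^6) / [(1×1.60×10^-19)(6.16×10^-3)] = 3.77 m.

r ≈ 377 cm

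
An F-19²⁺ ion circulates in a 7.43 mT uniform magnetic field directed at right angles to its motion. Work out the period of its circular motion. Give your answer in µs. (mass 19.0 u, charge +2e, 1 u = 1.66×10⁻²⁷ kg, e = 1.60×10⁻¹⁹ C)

T ≈ 83.3 µs

The cyclotron period is independent of speed: T = 2πm/(qB).
T = 2π(3.15×10^-26) / [(2×1.60×10^-19)(7.43×10^-3)] = 8.33×10^-5 s.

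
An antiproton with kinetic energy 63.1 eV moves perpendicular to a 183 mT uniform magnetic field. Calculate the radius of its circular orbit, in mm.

Convert the energy: K = 63.1 eV = 1.01×10^-17 J.
v = √(2K/m) = √(2·1.01×10^-17/1.67×10^-27) = 1.10×10^5 m/s.
r = mv/(qB) = (1.67×10^-27)(1.10×10^5) / [(1×1.60×10^-19)(0.183)] = 6.27×10^-3 m.

r ≈ 6.27 mm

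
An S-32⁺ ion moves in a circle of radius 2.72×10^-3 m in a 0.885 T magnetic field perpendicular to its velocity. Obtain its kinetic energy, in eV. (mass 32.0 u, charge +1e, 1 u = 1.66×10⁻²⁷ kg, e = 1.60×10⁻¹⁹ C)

K ≈ 8.73 eV

v = qBr/m = (1×1.60×10^-19)(0.885)(2.72×10^-3) / (5.31×10^-26) = 7250 m/s.
K = ½mv² = 0.5·(5.31×10^-26)·(7250)² = 1.40×10^-18 J = 8.73 eV.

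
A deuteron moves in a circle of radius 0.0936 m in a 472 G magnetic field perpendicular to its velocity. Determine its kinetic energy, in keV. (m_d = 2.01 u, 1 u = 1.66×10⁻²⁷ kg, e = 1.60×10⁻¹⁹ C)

K ≈ 0.468 keV

v = qBr/m = (1×1.60×10^-19)(0.0472)(0.0936) / (3.34×10^-27) = 2.12×10^5 m/s.
K = ½mv² = 0.5·(3.34×10^-27)·(2.12×10^5)² = 7.49×10^-17 J = 0.468 keV.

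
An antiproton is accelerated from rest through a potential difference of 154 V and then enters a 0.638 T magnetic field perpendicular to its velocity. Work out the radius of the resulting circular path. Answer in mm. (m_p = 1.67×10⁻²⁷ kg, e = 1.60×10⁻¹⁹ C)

r ≈ 2.81 mm

The kinetic energy gained is K = qV = (1×1.60×10^-19)(154) = 2.46×10^-17 J.
v = √(2K/m) = 1.72×10^5 m/s.
r = mv/(qB) = (1.67×10^-27)(1.72×10^5) / [(1×1.60×10^-19)(0.638)] = 2.81×10^-3 m.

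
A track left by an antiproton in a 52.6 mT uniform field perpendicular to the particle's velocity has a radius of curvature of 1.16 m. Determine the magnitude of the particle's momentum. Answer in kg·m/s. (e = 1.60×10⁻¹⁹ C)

Since qvB = mv²/r, the momentum p = mv = qBr.
p = (1×1.60×10^-19)(0.0526)(1.16) = 9.76×10^-21 kg·m/s.

p ≈ 9.76×10^-21 kg·m/s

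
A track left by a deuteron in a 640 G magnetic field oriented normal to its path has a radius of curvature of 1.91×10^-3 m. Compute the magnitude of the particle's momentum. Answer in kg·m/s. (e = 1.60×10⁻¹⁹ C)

Since qvB = mv²/r, the momentum p = mv = qBr.
p = (1×1.60×10^-19)(0.0640)(1.91×10^-3) = 1.96×10^-23 kg·m/s.

p ≈ 1.96×10^-23 kg·m/s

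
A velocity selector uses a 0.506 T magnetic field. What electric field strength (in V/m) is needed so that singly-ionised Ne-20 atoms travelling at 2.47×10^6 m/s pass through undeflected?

qE = qvB ⇒ E = vB = (2.47×10^6)(0.506) = 1.25×10^6 V/m.

E ≈ 1.25×10^6 V/m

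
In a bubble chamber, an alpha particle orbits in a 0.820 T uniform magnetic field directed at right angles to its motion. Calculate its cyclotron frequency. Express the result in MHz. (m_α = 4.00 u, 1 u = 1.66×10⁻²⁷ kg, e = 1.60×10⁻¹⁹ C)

f ≈ 6.29 MHz

f = qB/(2πm) = (2×1.60×10^-19)(0.820) / [2π(6.64×10^-27)] = 6.29×10^6 Hz.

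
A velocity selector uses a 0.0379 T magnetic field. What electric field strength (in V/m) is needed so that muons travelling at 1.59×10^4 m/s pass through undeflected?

E ≈ 603 V/m

qE = qvB ⇒ E = vB = (1.59×10^4)(0.0379) = 603 V/m.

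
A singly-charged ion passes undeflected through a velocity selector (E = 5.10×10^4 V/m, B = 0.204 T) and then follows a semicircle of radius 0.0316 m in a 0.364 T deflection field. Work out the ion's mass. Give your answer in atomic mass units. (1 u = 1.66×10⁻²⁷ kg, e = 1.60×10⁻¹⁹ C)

v = E/B₁ = 2.50×10^5 m/s.
From r = mv/(qB₂), m = qB₂r/v = (1×1.60×10^-19)(0.364)(0.0316) / (2.50×10^5) = 7.36×10^-27 kg.
In atomic mass units: m = 7.36×10^-27 / 1.66×10^-27 = 4.43 u.

m ≈ 4.43 u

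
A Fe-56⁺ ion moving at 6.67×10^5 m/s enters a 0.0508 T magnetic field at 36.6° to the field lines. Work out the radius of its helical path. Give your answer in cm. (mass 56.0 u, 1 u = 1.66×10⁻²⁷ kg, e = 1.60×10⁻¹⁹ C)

r ≈ 455 cm

Only the perpendicular component v⊥ = v sin36.6° = 3.98×10^5 m/s is bent by the field.
r = m v⊥ /(qB) = (9.30×10^-26)(3.98×10^5) / [(1×1.60×10^-19)(0.0508)] = 4.55 m.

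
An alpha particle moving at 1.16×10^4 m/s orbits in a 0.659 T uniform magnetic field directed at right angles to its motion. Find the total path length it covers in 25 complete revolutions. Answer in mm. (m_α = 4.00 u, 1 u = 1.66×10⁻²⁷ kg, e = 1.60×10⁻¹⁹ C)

L ≈ 57.4 mm

r = mv/(qB) = 3.65×10^-4 m, so one revolution covers 2πr = 2.29×10^-3 m.
In 25 revolutions: L = 25·2πr = 0.0574 m.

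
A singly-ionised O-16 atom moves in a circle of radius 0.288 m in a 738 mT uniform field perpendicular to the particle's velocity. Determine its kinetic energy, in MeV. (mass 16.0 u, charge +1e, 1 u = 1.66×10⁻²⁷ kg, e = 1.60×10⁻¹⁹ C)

K ≈ 0.136 MeV

v = qBr/m = (1×1.60×10^-19)(0.738)(0.288) / (2.66×10^-26) = 1.28×10^6 m/s.
K = ½mv² = 0.5·(2.66×10^-26)·(1.28×10^6)² = 2.18×10^-14 J = 0.136 MeV.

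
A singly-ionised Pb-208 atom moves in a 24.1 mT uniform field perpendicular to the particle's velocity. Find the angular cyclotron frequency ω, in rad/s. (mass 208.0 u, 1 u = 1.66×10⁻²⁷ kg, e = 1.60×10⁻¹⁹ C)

ω ≈ 1.12×10^4 rad/s

ω = qB/m = (1×1.60×10^-19)(0.0241) / (3.45×10^-25) = 1.12×10^4 rad/s.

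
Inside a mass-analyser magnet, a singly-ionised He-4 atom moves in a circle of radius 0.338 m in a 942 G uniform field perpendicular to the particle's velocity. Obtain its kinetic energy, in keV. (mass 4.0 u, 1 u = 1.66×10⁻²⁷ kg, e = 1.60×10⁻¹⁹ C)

K ≈ 12.2 keV

v = qBr/m = (1×1.60×10^-19)(0.0942)(0.338) / (6.64×10^-27) = 7.67×10^5 m/s.
K = ½mv² = 0.5·(6.64×10^-27)·(7.67×10^5)² = 1.95×10^-15 J = 12.2 keV.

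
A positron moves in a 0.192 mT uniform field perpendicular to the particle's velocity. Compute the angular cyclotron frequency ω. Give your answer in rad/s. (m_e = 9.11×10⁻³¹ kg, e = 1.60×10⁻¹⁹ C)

ω = qB/m = (1×1.60×10^-19)(1.92×10^-4) / (9.11×10^-31) = 3.37×10^7 rad/s.

ω ≈ 3.37×10^7 rad/s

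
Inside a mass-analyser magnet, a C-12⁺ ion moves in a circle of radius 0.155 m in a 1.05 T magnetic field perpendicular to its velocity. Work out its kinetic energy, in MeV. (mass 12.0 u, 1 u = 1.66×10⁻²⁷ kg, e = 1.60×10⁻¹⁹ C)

K ≈ 0.106 MeV

v = qBr/m = (1×1.60×10^-19)(1.05)(0.155) / (1.99×10^-26) = 1.31×10^6 m/s.
K = ½mv² = 0.5·(1.99×10^-26)·(1.31×10^6)² = 1.70×10^-14 J = 0.106 MeV.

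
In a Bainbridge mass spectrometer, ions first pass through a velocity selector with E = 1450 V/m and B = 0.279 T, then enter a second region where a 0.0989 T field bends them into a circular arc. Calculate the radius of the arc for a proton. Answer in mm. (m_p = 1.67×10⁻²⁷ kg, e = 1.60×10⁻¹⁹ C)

r ≈ 0.548 mm

The selector passes v = E/B = 1450/0.279 = 5200 m/s.
In the deflection region, r = mv/(qB₂) = (1.67×10^-27)(5200) / [(1×1.60×10^-19)(0.0989)] = 5.48×10^-4 m.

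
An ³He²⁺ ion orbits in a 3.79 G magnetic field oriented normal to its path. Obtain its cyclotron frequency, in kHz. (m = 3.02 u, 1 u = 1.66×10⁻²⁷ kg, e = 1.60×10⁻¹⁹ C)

f ≈ 3.85 kHz

f = qB/(2πm) = (2×1.60×10^-19)(3.79×10^-4) / [2π(5.01×10^-27)] = 3850 Hz.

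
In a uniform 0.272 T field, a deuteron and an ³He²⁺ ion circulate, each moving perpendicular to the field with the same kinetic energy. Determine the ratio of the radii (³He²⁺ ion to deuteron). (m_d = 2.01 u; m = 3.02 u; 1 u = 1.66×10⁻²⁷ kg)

ratio ≈ 0.613

r = √(2mK)/(qB) ⇒ at equal K, r ∝ √m/q.
r_{³He²⁺ ion}/r_{deuteron} = 0.613.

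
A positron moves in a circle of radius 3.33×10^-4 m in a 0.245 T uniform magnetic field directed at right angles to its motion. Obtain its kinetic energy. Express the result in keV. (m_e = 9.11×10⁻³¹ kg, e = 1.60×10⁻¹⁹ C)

v = qBr/m = (1×1.60×10^-19)(0.245)(3.33×10^-4) / (9.11×10^-31) = 1.43×10^7 m/s.
K = ½mv² = 0.5·(9.11×10^-31)·(1.43×10^7)² = 9.35×10^-17 J = 0.585 keV.

K ≈ 0.585 keV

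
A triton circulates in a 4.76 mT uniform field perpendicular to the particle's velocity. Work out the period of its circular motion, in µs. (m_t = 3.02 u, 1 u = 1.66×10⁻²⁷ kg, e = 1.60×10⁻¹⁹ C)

The cyclotron period is independent of speed: T = 2πm/(qB).
T = 2π(5.01×10^-27) / [(1×1.60×10^-19)(4.76×10^-3)] = 4.14×10^-5 s.

T ≈ 41.4 µs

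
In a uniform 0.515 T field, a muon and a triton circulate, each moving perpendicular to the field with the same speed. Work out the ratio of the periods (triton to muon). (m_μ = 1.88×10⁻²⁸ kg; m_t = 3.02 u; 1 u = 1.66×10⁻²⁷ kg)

ratio ≈ 26.7

T = 2πm/(qB) is independent of speed, so T₂/T₁ = (m₂/q₂)/(m₁/q₁).
T_{triton}/T_{muon} = (5.01×10^-27/1e) / (1.88×10^-28/1e) = 26.7.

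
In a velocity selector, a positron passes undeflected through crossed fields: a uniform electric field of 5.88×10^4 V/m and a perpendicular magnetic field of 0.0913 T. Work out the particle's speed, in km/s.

For zero net force, qE = qvB, so v = E/B.
v = (5.88×10^4) / (0.0913) = 6.44×10^5 m/s.

v ≈ 644 km/s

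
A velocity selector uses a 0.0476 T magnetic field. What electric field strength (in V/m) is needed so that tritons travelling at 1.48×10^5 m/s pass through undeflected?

qE = qvB ⇒ E = vB = (1.48×10^5)(0.0476) = 7040 V/m.

E ≈ 7040 V/m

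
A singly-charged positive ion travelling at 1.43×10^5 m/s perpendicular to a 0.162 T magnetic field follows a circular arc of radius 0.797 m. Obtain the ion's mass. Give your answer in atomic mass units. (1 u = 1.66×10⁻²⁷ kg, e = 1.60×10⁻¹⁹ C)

m ≈ 87.0 u

qvB = mv²/r ⇒ m = qBr/v.
m = (1×1.60×10^-19)(0.162)(0.797) / (1.43×10^5) = 1.44×10^-25 kg = 87.0 u.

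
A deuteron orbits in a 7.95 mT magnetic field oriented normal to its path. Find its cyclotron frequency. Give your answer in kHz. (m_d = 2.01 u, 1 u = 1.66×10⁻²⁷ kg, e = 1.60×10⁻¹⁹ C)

f ≈ 60.7 kHz

f = qB/(2πm) = (1×1.60×10^-19)(7.95×10^-3) / [2π(3.34×10^-27)] = 6.07×10^4 Hz.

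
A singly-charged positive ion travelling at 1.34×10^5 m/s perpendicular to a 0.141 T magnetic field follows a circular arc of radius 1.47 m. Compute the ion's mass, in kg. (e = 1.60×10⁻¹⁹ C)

m ≈ 2.47×10^-25 kg

qvB = mv²/r ⇒ m = qBr/v.
m = (1×1.60×10^-19)(0.141)(1.47) / (1.34×10^5) = 2.47×10^-25 kg.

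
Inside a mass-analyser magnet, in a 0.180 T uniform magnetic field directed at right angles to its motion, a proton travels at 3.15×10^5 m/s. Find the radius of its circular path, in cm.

r ≈ 1.83 cm

The magnetic force provides the centripetal force: qvB = mv²/r, so r = mv/(qB).
r = (1.67×10^-27 kg)(3.15×10^5 m/s) / [(1×1.60×10^-19 C)(0.180 T)] = 0.0183 m.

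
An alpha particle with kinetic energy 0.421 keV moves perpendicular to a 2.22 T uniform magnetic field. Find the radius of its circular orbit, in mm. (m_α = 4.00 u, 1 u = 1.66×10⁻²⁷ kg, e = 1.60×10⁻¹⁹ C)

Convert the energy: K = 0.421 keV = 6.74×10^-17 J.
v = √(2K/m) = √(2·6.74×10^-17/6.64×10^-27) = 1.42×10^5 m/s.
r = mv/(qB) = (6.64×10^-27)(1.42×10^5) / [(2×1.60×10^-19)(2.22)] = 1.33×10^-3 m.

r ≈ 1.33 mm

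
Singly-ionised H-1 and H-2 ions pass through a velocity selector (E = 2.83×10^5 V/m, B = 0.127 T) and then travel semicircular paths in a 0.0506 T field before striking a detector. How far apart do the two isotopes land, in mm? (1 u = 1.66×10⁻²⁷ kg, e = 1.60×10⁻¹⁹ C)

Δd ≈ 914 mm

Both emerge at v = E/B₁ = 2.23×10^6 m/s.
r = mv/(qB₂), so r₁ = 0.457 m and r₂ = 0.914 m, giving Δr = 0.457 m.
After a semicircle each ion lands a diameter 2r from the entry slit, so the separation is 2Δr = 0.914 m.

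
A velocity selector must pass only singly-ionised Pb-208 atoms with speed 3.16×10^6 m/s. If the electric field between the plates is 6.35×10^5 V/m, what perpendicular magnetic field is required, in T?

B ≈ 0.201 T

qE = qvB ⇒ B = E/v = (6.35×10^5) / (3.16×10^6) = 0.201 T.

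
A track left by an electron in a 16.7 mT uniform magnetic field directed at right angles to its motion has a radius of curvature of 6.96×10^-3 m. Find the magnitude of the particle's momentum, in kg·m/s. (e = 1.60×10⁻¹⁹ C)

Since qvB = mv²/r, the momentum p = mv = qBr.
p = (1×1.60×10^-19)(0.0167)(6.96×10^-3) = 1.86×10^-23 kg·m/s.

p ≈ 1.86×10^-23 kg·m/s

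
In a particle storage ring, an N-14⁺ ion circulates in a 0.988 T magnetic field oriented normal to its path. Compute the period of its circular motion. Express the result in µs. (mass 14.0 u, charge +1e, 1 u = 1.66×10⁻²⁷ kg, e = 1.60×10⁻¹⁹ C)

T ≈ 0.924 µs

The cyclotron period is independent of speed: T = 2πm/(qB).
T = 2π(2.32×10^-26) / [(1×1.60×10^-19)(0.988)] = 9.24×10^-7 s.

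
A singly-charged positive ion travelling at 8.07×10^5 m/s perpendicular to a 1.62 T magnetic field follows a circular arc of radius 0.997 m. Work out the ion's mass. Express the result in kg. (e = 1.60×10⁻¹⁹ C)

m ≈ 3.20×10^-25 kg

qvB = mv²/r ⇒ m = qBr/v.
m = (1×1.60×10^-19)(1.62)(0.997) / (8.07×10^5) = 3.20×10^-25 kg.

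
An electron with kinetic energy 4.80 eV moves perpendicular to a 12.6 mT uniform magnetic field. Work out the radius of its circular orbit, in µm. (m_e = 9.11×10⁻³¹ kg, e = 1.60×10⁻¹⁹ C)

Convert the energy: K = 4.80 eV = 7.68×10^-19 J.
v = √(2K/m) = √(2·7.68×10^-19/9.11×10^-31) = 1.30×10^6 m/s.
r = mv/(qB) = (9.11×10^-31)(1.30×10^6) / [(1×1.60×10^-19)(0.0126)] = 5.87×10^-4 m.

r ≈ 587 µm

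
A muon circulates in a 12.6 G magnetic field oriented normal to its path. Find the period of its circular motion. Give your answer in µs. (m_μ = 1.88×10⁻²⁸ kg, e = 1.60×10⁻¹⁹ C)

T ≈ 5.86 µs

The cyclotron period is independent of speed: T = 2πm/(qB).
T = 2π(1.88×10^-28) / [(1×1.60×10^-19)(1.26×10^-3)] = 5.86×10^-6 s.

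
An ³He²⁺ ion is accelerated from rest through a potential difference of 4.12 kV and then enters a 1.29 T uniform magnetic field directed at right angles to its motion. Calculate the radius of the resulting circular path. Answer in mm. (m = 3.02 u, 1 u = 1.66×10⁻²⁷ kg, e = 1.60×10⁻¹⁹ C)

The kinetic energy gained is K = qV = (2×1.60×10^-19)(4120) = 1.32×10^-15 J.
v = √(2K/m) = 7.25×10^5 m/s.
r = mv/(qB) = (5.01×10^-27)(7.25×10^5) / [(2×1.60×10^-19)(1.29)] = 8.81×10^-3 m.

r ≈ 8.81 mm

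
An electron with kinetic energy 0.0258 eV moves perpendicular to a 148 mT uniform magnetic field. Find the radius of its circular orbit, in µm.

Convert the energy: K = 0.0258 eV = 4.13×10^-21 J.
v = √(2K/m) = √(2·4.13×10^-21/9.11×10^-31) = 9.52×10^4 m/s.
r = mv/(qB) = (9.11×10^-31)(9.52×10^4) / [(1×1.60×10^-19)(0.148)] = 3.66×10^-6 m.

r ≈ 3.66 µm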